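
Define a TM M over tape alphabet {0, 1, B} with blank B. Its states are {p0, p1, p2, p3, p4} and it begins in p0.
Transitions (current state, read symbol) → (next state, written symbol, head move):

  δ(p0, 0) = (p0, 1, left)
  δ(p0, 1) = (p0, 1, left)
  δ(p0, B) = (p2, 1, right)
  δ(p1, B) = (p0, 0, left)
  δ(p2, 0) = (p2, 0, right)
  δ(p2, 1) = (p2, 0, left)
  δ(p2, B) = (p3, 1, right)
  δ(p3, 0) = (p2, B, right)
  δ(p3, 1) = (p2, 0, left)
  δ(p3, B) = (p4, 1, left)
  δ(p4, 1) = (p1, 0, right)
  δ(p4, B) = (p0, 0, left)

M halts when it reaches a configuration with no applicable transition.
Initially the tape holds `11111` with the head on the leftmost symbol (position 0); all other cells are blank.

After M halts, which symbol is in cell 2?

0

p0 | BB[1]1111BB   read 1 → write 1, move left, go to p0
p0 | B[B]11111BB   read B → write 1, move right, go to p2
p2 | B1[1]1111BB   read 1 → write 0, move left, go to p2
p2 | B[1]01111BB   read 1 → write 0, move left, go to p2
p2 | [B]001111BB   read B → write 1, move right, go to p3
p3 | 1[0]01111BB   read 0 → write B, move right, go to p2
p2 | 1B[0]1111BB   read 0 → write 0, move right, go to p2
p2 | 1B0[1]111BB   read 1 → write 0, move left, go to p2
p2 | 1B[0]0111BB   read 0 → write 0, move right, go to p2
p2 | 1B0[0]111BB   read 0 → write 0, move right, go to p2
p2 | 1B00[1]11BB   read 1 → write 0, move left, go to p2
p2 | 1B0[0]011BB   read 0 → write 0, move right, go to p2
p2 | 1B00[0]11BB   read 0 → write 0, move right, go to p2
p2 | 1B000[1]1BB   read 1 → write 0, move left, go to p2
p2 | 1B00[0]01BB   read 0 → write 0, move right, go to p2
p2 | 1B000[0]1BB   read 0 → write 0, move right, go to p2
p2 | 1B0000[1]BB   read 1 → write 0, move left, go to p2
p2 | 1B000[0]0BB   read 0 → write 0, move right, go to p2
p2 | 1B0000[0]BB   read 0 → write 0, move right, go to p2
p2 | 1B00000[B]B   read B → write 1, move right, go to p3
p3 | 1B000001[B]   read B → write 1, move left, go to p4
p4 | 1B00000[1]1   read 1 → write 0, move right, go to p1
p1 | 1B000000[1]
Cell 2 holds 0 when M halts.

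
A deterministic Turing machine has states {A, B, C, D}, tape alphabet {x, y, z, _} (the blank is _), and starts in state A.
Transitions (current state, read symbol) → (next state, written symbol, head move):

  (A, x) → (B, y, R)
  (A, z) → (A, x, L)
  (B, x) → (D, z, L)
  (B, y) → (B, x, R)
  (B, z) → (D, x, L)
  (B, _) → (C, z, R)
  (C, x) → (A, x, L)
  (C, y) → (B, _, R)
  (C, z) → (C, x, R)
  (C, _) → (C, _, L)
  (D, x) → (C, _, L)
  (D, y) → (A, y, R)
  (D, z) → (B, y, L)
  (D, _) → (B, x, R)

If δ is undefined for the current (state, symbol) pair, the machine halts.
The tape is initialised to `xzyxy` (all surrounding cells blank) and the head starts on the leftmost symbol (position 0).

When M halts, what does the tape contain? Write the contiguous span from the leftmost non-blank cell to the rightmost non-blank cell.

y_zx_x

A | [x]zyxy__   read x → write y, move R, go to B
B | y[z]yxy__   read z → write x, move L, go to D
D | [y]xyxy__   read y → write y, move R, go to A
A | y[x]yxy__   read x → write y, move R, go to B
B | yy[y]xy__   read y → write x, move R, go to B
B | yyx[x]y__   read x → write z, move L, go to D
D | yy[x]zy__   read x → write _, move L, go to C
C | y[y]_zy__   read y → write _, move R, go to B
B | y_[_]zy__   read _ → write z, move R, go to C
C | y_z[z]y__   read z → write x, move R, go to C
C | y_zx[y]__   read y → write _, move R, go to B
B | y_zx_[_]_   read _ → write z, move R, go to C
C | y_zx_z[_]   read _ → write _, move L, go to C
C | y_zx_[z]_   read z → write x, move R, go to C
C | y_zx_x[_]   read _ → write _, move L, go to C
C | y_zx_[x]_   read x → write x, move L, go to A
A | y_zx[_]x_
The non-blank tape span at halt is y_zx_x.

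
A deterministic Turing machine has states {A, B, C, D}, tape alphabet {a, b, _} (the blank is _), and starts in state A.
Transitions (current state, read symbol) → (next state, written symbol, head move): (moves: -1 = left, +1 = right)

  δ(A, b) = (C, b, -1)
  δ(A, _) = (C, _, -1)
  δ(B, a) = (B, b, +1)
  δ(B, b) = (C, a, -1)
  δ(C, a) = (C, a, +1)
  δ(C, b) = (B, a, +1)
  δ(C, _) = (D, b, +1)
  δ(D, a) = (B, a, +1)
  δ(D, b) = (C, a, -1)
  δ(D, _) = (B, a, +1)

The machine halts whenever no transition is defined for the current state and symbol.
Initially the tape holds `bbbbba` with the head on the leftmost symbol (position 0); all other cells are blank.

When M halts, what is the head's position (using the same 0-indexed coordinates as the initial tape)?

6

state=A head=0 tape=_[b]bbbba_   (A,b)→(C,b,-1)
state=C head=-1 tape=[_]bbbbba_   (C,_)→(D,b,+1)
state=D head=0 tape=b[b]bbbba_   (D,b)→(C,a,-1)
state=C head=-1 tape=[b]abbbba_   (C,b)→(B,a,+1)
state=B head=0 tape=a[a]bbbba_   (B,a)→(B,b,+1)
state=B head=1 tape=ab[b]bbba_   (B,b)→(C,a,-1)
state=C head=0 tape=a[b]abbba_   (C,b)→(B,a,+1)
state=B head=1 tape=aa[a]bbba_   (B,a)→(B,b,+1)
state=B head=2 tape=aab[b]bba_   (B,b)→(C,a,-1)
state=C head=1 tape=aa[b]abba_   (C,b)→(B,a,+1)
state=B head=2 tape=aaa[a]bba_   (B,a)→(B,b,+1)
state=B head=3 tape=aaab[b]ba_   (B,b)→(C,a,-1)
state=C head=2 tape=aaa[b]aba_   (C,b)→(B,a,+1)
state=B head=3 tape=aaaa[a]ba_   (B,a)→(B,b,+1)
state=B head=4 tape=aaaab[b]a_   (B,b)→(C,a,-1)
state=C head=3 tape=aaaa[b]aa_   (C,b)→(B,a,+1)
state=B head=4 tape=aaaaa[a]a_   (B,a)→(B,b,+1)
state=B head=5 tape=aaaaab[a]_   (B,a)→(B,b,+1)
state=B head=6 tape=aaaaabb[_]
At halt the head is at cell 6.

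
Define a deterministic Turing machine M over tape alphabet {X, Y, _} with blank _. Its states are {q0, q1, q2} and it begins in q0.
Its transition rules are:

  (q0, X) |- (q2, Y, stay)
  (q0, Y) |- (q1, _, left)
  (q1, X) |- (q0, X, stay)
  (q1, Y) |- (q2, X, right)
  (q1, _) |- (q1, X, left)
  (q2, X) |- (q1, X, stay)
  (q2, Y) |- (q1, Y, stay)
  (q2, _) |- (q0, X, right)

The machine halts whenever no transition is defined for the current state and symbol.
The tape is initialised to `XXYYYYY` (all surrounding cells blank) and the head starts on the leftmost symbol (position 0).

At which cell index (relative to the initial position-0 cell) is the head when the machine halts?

q0 | [X]XYYYYY__   read X → write Y, move stay, go to q2
q2 | [Y]XYYYYY__   read Y → write Y, move stay, go to q1
q1 | [Y]XYYYYY__   read Y → write X, move right, go to q2
q2 | X[X]YYYYY__   read X → write X, move stay, go to q1
q1 | X[X]YYYYY__   read X → write X, move stay, go to q0
q0 | X[X]YYYYY__   read X → write Y, move stay, go to q2
q2 | X[Y]YYYYY__   read Y → write Y, move stay, go to q1
q1 | X[Y]YYYYY__   read Y → write X, move right, go to q2
q2 | XX[Y]YYYY__   read Y → write Y, move stay, go to q1
q1 | XX[Y]YYYY__   read Y → write X, move right, go to q2
q2 | XXX[Y]YYY__   read Y → write Y, move stay, go to q1
q1 | XXX[Y]YYY__   read Y → write X, move right, go to q2
q2 | XXXX[Y]YY__   read Y → write Y, move stay, go to q1
q1 | XXXX[Y]YY__   read Y → write X, move right, go to q2
q2 | XXXXX[Y]Y__   read Y → write Y, move stay, go to q1
q1 | XXXXX[Y]Y__   read Y → write X, move right, go to q2
q2 | XXXXXX[Y]__   read Y → write Y, move stay, go to q1
q1 | XXXXXX[Y]__   read Y → write X, move right, go to q2
q2 | XXXXXXX[_]_   read _ → write X, move right, go to q0
q0 | XXXXXXXX[_]
At halt the head is at cell 8.

8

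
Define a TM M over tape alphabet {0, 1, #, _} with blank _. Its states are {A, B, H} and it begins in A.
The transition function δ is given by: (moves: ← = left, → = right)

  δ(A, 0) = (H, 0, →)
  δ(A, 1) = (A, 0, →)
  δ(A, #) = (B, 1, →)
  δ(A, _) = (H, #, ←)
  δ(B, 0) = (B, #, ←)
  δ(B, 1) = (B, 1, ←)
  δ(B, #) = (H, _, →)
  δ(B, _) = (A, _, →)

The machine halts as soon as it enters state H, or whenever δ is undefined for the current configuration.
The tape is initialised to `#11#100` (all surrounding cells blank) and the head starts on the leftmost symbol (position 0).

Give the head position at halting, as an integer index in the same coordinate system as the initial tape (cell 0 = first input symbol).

2

state=A head=0 tape=_[#]11#100   (A,#)→(B,1,→)
state=B head=1 tape=_1[1]1#100   (B,1)→(B,1,←)
state=B head=0 tape=_[1]11#100   (B,1)→(B,1,←)
state=B head=-1 tape=[_]111#100   (B,_)→(A,_,→)
state=A head=0 tape=_[1]11#100   (A,1)→(A,0,→)
state=A head=1 tape=_0[1]1#100   (A,1)→(A,0,→)
state=A head=2 tape=_00[1]#100   (A,1)→(A,0,→)
state=A head=3 tape=_000[#]100   (A,#)→(B,1,→)
state=B head=4 tape=_0001[1]00   (B,1)→(B,1,←)
state=B head=3 tape=_000[1]100   (B,1)→(B,1,←)
state=B head=2 tape=_00[0]1100   (B,0)→(B,#,←)
state=B head=1 tape=_0[0]#1100   (B,0)→(B,#,←)
state=B head=0 tape=_[0]##1100   (B,0)→(B,#,←)
state=B head=-1 tape=[_]###1100   (B,_)→(A,_,→)
state=A head=0 tape=_[#]##1100   (A,#)→(B,1,→)
state=B head=1 tape=_1[#]#1100   (B,#)→(H,_,→)
state=H head=2 tape=_1_[#]1100
At halt the head is at cell 2.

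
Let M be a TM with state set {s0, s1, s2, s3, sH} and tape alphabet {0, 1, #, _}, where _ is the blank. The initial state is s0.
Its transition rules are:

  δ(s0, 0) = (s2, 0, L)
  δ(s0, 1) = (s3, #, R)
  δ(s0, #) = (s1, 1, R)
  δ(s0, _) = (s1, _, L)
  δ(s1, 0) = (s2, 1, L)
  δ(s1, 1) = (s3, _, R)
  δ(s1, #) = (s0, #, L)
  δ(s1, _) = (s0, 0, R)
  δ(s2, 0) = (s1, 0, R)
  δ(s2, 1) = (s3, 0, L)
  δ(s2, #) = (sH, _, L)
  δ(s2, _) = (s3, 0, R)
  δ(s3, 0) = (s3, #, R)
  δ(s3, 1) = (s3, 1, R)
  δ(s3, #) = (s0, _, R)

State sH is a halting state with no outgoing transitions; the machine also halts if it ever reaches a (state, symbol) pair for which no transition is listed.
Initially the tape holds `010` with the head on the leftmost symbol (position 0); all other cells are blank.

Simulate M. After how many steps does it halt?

s0 | _[0]10_   read 0 → write 0, move L, go to s2
s2 | [_]010_   read _ → write 0, move R, go to s3
s3 | 0[0]10_   read 0 → write #, move R, go to s3
s3 | 0#[1]0_   read 1 → write 1, move R, go to s3
s3 | 0#1[0]_   read 0 → write #, move R, go to s3
s3 | 0#1#[_]
M halts after 5 transitions.

5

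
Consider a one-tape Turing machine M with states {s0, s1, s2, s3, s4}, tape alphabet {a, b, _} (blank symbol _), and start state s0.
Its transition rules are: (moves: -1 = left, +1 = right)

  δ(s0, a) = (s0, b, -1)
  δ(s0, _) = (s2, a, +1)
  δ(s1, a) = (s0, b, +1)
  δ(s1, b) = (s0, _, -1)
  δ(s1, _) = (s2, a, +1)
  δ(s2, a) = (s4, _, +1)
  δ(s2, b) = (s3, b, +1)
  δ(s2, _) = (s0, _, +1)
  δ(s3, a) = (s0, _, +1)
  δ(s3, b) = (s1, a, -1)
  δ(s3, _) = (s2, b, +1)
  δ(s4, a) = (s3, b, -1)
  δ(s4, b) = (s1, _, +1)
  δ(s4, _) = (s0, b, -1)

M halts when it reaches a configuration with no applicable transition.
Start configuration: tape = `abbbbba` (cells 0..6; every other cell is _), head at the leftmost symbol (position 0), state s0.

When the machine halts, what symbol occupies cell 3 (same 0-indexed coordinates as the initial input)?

s0 | __[a]bbbbba   read a → write b, move -1, go to s0
s0 | _[_]bbbbbba   read _ → write a, move +1, go to s2
s2 | _a[b]bbbbba   read b → write b, move +1, go to s3
s3 | _ab[b]bbbba   read b → write a, move -1, go to s1
s1 | _a[b]abbbba   read b → write _, move -1, go to s0
s0 | _[a]_abbbba   read a → write b, move -1, go to s0
s0 | [_]b_abbbba   read _ → write a, move +1, go to s2
s2 | a[b]_abbbba   read b → write b, move +1, go to s3
s3 | ab[_]abbbba   read _ → write b, move +1, go to s2
s2 | abb[a]bbbba   read a → write _, move +1, go to s4
s4 | abb_[b]bbba   read b → write _, move +1, go to s1
s1 | abb__[b]bba   read b → write _, move -1, go to s0
s0 | abb_[_]_bba   read _ → write a, move +1, go to s2
s2 | abb_a[_]bba   read _ → write _, move +1, go to s0
s0 | abb_a_[b]ba
Cell 3 holds _ when M halts.

_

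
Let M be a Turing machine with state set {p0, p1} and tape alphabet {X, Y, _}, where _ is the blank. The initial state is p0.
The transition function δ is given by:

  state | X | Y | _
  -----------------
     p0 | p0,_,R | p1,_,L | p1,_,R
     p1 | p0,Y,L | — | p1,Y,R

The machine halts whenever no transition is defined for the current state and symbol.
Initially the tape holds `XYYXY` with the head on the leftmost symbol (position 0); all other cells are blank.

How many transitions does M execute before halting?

state=p0 head=0 tape=[X]YYXY   (p0,X)→(p0,_,R)
state=p0 head=1 tape=_[Y]YXY   (p0,Y)→(p1,_,L)
state=p1 head=0 tape=[_]_YXY   (p1,_)→(p1,Y,R)
state=p1 head=1 tape=Y[_]YXY   (p1,_)→(p1,Y,R)
state=p1 head=2 tape=YY[Y]XY
M halts after 4 transitions.

4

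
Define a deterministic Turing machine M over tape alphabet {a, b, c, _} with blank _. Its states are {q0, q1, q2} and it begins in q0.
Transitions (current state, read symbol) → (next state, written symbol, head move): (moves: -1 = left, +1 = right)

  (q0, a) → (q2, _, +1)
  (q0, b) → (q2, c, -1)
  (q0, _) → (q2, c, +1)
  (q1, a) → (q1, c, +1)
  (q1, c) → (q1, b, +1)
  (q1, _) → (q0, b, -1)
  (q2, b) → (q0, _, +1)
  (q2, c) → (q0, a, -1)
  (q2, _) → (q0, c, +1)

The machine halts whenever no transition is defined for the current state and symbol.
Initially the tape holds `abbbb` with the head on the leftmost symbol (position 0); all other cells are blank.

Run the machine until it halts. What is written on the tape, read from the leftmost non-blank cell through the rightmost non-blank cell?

q0 | [a]bbbb   read a → write _, move +1, go to q2
q2 | _[b]bbb   read b → write _, move +1, go to q0
q0 | __[b]bb   read b → write c, move -1, go to q2
q2 | _[_]cbb   read _ → write c, move +1, go to q0
q0 | _c[c]bb
The non-blank tape span at halt is ccbb.

ccbb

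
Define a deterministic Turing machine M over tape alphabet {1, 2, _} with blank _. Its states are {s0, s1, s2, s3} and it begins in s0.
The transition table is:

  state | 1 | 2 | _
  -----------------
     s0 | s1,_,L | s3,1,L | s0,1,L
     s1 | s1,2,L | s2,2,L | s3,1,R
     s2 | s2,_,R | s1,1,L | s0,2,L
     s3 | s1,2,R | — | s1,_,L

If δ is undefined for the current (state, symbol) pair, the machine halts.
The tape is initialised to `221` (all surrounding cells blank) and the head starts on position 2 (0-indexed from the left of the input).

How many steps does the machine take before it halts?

state=s0 head=2 tape=__22[1]   (s0,1)→(s1,_,L)
state=s1 head=1 tape=__2[2]_   (s1,2)→(s2,2,L)
state=s2 head=0 tape=__[2]2_   (s2,2)→(s1,1,L)
state=s1 head=-1 tape=_[_]12_   (s1,_)→(s3,1,R)
state=s3 head=0 tape=_1[1]2_   (s3,1)→(s1,2,R)
state=s1 head=1 tape=_12[2]_   (s1,2)→(s2,2,L)
state=s2 head=0 tape=_1[2]2_   (s2,2)→(s1,1,L)
state=s1 head=-1 tape=_[1]12_   (s1,1)→(s1,2,L)
state=s1 head=-2 tape=[_]212_   (s1,_)→(s3,1,R)
state=s3 head=-1 tape=1[2]12_
M halts after 9 transitions.

9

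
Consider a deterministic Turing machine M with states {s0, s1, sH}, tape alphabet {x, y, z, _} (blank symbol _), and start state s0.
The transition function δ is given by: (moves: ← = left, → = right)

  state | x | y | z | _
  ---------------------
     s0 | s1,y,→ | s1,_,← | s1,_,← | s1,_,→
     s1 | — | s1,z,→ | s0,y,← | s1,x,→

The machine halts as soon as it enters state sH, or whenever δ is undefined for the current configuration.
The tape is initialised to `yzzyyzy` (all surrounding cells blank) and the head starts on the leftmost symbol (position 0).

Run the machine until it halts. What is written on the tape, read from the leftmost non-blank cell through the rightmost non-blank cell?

s0 | _[y]zzyyzy   read y → write _, move ←, go to s1
s1 | [_]_zzyyzy   read _ → write x, move →, go to s1
s1 | x[_]zzyyzy   read _ → write x, move →, go to s1
s1 | xx[z]zyyzy   read z → write y, move ←, go to s0
s0 | x[x]yzyyzy   read x → write y, move →, go to s1
s1 | xy[y]zyyzy   read y → write z, move →, go to s1
s1 | xyz[z]yyzy   read z → write y, move ←, go to s0
s0 | xy[z]yyyzy   read z → write _, move ←, go to s1
s1 | x[y]_yyyzy   read y → write z, move →, go to s1
s1 | xz[_]yyyzy   read _ → write x, move →, go to s1
s1 | xzx[y]yyzy   read y → write z, move →, go to s1
s1 | xzxz[y]yzy   read y → write z, move →, go to s1
s1 | xzxzz[y]zy   read y → write z, move →, go to s1
s1 | xzxzzz[z]y   read z → write y, move ←, go to s0
s0 | xzxzz[z]yy   read z → write _, move ←, go to s1
s1 | xzxz[z]_yy   read z → write y, move ←, go to s0
s0 | xzx[z]y_yy   read z → write _, move ←, go to s1
s1 | xz[x]_y_yy
The non-blank tape span at halt is xzx_y_yy.

xzx_y_yy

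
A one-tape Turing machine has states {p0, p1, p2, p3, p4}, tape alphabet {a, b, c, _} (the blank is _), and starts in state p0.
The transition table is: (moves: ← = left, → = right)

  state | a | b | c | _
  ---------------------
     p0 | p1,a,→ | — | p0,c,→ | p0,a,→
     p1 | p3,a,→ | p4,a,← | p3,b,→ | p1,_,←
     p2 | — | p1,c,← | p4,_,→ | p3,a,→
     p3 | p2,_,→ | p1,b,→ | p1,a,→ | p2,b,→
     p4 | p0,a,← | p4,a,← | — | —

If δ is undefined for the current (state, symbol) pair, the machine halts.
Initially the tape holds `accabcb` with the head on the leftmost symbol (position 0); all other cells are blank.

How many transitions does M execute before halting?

p0 | [a]ccabcb_   read a → write a, move →, go to p1
p1 | a[c]cabcb_   read c → write b, move →, go to p3
p3 | ab[c]abcb_   read c → write a, move →, go to p1
p1 | aba[a]bcb_   read a → write a, move →, go to p3
p3 | abaa[b]cb_   read b → write b, move →, go to p1
p1 | abaab[c]b_   read c → write b, move →, go to p3
p3 | abaabb[b]_   read b → write b, move →, go to p1
p1 | abaabbb[_]   read _ → write _, move ←, go to p1
p1 | abaabb[b]_   read b → write a, move ←, go to p4
p4 | abaab[b]a_   read b → write a, move ←, go to p4
p4 | abaa[b]aa_   read b → write a, move ←, go to p4
p4 | aba[a]aaa_   read a → write a, move ←, go to p0
p0 | ab[a]aaaa_   read a → write a, move →, go to p1
p1 | aba[a]aaa_   read a → write a, move →, go to p3
p3 | abaa[a]aa_   read a → write _, move →, go to p2
p2 | abaa_[a]a_
M halts after 15 transitions.

15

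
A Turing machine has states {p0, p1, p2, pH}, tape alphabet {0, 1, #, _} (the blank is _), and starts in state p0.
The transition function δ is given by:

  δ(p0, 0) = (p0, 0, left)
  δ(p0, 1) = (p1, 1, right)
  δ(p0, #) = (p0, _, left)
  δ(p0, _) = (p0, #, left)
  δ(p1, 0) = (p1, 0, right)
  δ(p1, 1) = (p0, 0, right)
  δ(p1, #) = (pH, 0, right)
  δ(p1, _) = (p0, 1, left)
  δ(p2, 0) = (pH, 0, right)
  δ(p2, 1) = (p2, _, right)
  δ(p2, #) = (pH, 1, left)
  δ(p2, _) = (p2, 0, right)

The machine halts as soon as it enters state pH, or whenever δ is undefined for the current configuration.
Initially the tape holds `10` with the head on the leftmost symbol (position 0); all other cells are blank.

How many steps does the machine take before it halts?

p0 | [1]0___   read 1 → write 1, move right, go to p1
p1 | 1[0]___   read 0 → write 0, move right, go to p1
p1 | 10[_]__   read _ → write 1, move left, go to p0
p0 | 1[0]1__   read 0 → write 0, move left, go to p0
p0 | [1]01__   read 1 → write 1, move right, go to p1
p1 | 1[0]1__   read 0 → write 0, move right, go to p1
p1 | 10[1]__   read 1 → write 0, move right, go to p0
p0 | 100[_]_   read _ → write #, move left, go to p0
p0 | 10[0]#_   read 0 → write 0, move left, go to p0
p0 | 1[0]0#_   read 0 → write 0, move left, go to p0
p0 | [1]00#_   read 1 → write 1, move right, go to p1
p1 | 1[0]0#_   read 0 → write 0, move right, go to p1
p1 | 10[0]#_   read 0 → write 0, move right, go to p1
p1 | 100[#]_   read # → write 0, move right, go to pH
pH | 1000[_]
M halts after 14 transitions.

14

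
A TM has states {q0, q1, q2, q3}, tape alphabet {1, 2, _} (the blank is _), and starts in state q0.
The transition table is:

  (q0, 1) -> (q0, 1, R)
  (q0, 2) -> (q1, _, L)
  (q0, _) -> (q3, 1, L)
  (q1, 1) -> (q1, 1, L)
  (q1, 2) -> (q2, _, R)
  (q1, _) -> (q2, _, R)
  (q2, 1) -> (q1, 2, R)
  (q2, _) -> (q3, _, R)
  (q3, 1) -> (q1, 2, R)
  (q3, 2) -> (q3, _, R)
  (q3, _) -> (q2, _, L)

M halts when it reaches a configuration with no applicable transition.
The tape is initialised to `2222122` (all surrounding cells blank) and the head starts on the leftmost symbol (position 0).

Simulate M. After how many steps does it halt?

q0 | _[2]222122   read 2 → write _, move L, go to q1
q1 | [_]_222122   read _ → write _, move R, go to q2
q2 | _[_]222122   read _ → write _, move R, go to q3
q3 | __[2]22122   read 2 → write _, move R, go to q3
q3 | ___[2]2122   read 2 → write _, move R, go to q3
q3 | ____[2]122   read 2 → write _, move R, go to q3
q3 | _____[1]22   read 1 → write 2, move R, go to q1
q1 | _____2[2]2   read 2 → write _, move R, go to q2
q2 | _____2_[2]
M halts after 8 transitions.

8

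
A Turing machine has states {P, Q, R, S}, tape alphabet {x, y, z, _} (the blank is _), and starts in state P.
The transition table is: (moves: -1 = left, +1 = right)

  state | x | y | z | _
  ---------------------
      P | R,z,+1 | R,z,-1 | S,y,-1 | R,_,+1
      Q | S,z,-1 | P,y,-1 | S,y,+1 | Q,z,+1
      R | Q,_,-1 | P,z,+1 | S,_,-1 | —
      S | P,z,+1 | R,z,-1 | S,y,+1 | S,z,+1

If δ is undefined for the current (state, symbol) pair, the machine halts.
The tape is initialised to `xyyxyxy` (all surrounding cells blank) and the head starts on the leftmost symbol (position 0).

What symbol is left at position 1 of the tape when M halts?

state=P head=0 tape=_[x]yyxyxy   (P,x)→(R,z,+1)
state=R head=1 tape=_z[y]yxyxy   (R,y)→(P,z,+1)
state=P head=2 tape=_zz[y]xyxy   (P,y)→(R,z,-1)
state=R head=1 tape=_z[z]zxyxy   (R,z)→(S,_,-1)
state=S head=0 tape=_[z]_zxyxy   (S,z)→(S,y,+1)
state=S head=1 tape=_y[_]zxyxy   (S,_)→(S,z,+1)
state=S head=2 tape=_yz[z]xyxy   (S,z)→(S,y,+1)
state=S head=3 tape=_yzy[x]yxy   (S,x)→(P,z,+1)
state=P head=4 tape=_yzyz[y]xy   (P,y)→(R,z,-1)
state=R head=3 tape=_yzy[z]zxy   (R,z)→(S,_,-1)
state=S head=2 tape=_yz[y]_zxy   (S,y)→(R,z,-1)
state=R head=1 tape=_y[z]z_zxy   (R,z)→(S,_,-1)
state=S head=0 tape=_[y]_z_zxy   (S,y)→(R,z,-1)
state=R head=-1 tape=[_]z_z_zxy
Cell 1 holds _ when M halts.

_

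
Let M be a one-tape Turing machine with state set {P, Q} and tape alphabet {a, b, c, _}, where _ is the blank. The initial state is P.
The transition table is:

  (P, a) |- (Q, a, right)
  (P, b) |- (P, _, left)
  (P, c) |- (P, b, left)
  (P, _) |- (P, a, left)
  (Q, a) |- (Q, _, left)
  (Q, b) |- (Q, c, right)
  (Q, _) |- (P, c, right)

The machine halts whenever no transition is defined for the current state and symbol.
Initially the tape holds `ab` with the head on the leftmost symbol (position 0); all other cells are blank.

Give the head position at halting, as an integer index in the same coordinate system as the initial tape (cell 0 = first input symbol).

2

P | [a]b__   read a → write a, move right, go to Q
Q | a[b]__   read b → write c, move right, go to Q
Q | ac[_]_   read _ → write c, move right, go to P
P | acc[_]   read _ → write a, move left, go to P
P | ac[c]a   read c → write b, move left, go to P
P | a[c]ba   read c → write b, move left, go to P
P | [a]bba   read a → write a, move right, go to Q
Q | a[b]ba   read b → write c, move right, go to Q
Q | ac[b]a   read b → write c, move right, go to Q
Q | acc[a]   read a → write _, move left, go to Q
Q | ac[c]_
At halt the head is at cell 2.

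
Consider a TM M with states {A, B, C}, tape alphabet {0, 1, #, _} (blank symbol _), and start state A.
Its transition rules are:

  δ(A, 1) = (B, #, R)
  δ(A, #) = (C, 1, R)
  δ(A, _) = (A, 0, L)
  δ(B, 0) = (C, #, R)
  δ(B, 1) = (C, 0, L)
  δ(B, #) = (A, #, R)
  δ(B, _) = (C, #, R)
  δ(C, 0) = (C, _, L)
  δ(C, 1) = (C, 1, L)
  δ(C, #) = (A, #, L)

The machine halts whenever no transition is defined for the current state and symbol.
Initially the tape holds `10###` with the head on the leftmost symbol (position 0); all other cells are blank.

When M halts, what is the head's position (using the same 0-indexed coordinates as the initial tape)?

6

state=A head=0 tape=[1]0###__   (A,1)→(B,#,R)
state=B head=1 tape=#[0]###__   (B,0)→(C,#,R)
state=C head=2 tape=##[#]##__   (C,#)→(A,#,L)
state=A head=1 tape=#[#]###__   (A,#)→(C,1,R)
state=C head=2 tape=#1[#]##__   (C,#)→(A,#,L)
state=A head=1 tape=#[1]###__   (A,1)→(B,#,R)
state=B head=2 tape=##[#]##__   (B,#)→(A,#,R)
state=A head=3 tape=###[#]#__   (A,#)→(C,1,R)
state=C head=4 tape=###1[#]__   (C,#)→(A,#,L)
state=A head=3 tape=###[1]#__   (A,1)→(B,#,R)
state=B head=4 tape=####[#]__   (B,#)→(A,#,R)
state=A head=5 tape=#####[_]_   (A,_)→(A,0,L)
state=A head=4 tape=####[#]0_   (A,#)→(C,1,R)
state=C head=5 tape=####1[0]_   (C,0)→(C,_,L)
state=C head=4 tape=####[1]__   (C,1)→(C,1,L)
state=C head=3 tape=###[#]1__   (C,#)→(A,#,L)
state=A head=2 tape=##[#]#1__   (A,#)→(C,1,R)
state=C head=3 tape=##1[#]1__   (C,#)→(A,#,L)
state=A head=2 tape=##[1]#1__   (A,1)→(B,#,R)
state=B head=3 tape=###[#]1__   (B,#)→(A,#,R)
state=A head=4 tape=####[1]__   (A,1)→(B,#,R)
state=B head=5 tape=#####[_]_   (B,_)→(C,#,R)
state=C head=6 tape=######[_]
At halt the head is at cell 6.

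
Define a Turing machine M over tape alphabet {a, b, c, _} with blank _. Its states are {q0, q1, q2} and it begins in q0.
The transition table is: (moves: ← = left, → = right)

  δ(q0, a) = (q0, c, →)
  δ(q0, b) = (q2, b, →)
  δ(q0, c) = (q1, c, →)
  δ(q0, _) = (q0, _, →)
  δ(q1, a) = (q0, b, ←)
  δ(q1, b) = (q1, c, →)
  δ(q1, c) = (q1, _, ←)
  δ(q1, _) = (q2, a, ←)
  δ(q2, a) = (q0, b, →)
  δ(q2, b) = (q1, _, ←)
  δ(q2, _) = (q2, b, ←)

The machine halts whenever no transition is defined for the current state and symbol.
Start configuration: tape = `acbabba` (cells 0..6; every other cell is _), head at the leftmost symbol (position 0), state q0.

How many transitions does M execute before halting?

12

q0 | [a]cbabba_   read a → write c, move →, go to q0
q0 | c[c]babba_   read c → write c, move →, go to q1
q1 | cc[b]abba_   read b → write c, move →, go to q1
q1 | ccc[a]bba_   read a → write b, move ←, go to q0
q0 | cc[c]bbba_   read c → write c, move →, go to q1
q1 | ccc[b]bba_   read b → write c, move →, go to q1
q1 | cccc[b]ba_   read b → write c, move →, go to q1
q1 | ccccc[b]a_   read b → write c, move →, go to q1
q1 | cccccc[a]_   read a → write b, move ←, go to q0
q0 | ccccc[c]b_   read c → write c, move →, go to q1
q1 | cccccc[b]_   read b → write c, move →, go to q1
q1 | ccccccc[_]   read _ → write a, move ←, go to q2
q2 | cccccc[c]a
M halts after 12 transitions.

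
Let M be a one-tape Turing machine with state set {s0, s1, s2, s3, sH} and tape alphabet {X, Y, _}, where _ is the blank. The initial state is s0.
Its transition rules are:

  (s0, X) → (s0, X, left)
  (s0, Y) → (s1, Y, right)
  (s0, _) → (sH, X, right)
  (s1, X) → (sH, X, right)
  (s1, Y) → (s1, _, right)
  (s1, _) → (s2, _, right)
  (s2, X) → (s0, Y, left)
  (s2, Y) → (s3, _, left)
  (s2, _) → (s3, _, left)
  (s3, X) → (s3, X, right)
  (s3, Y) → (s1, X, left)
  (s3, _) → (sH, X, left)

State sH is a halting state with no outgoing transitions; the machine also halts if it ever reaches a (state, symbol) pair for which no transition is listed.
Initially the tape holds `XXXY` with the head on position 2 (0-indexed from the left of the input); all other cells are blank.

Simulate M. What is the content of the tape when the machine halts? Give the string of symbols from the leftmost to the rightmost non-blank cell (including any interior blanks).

XXXXY

s0 | _XX[X]Y   read X → write X, move left, go to s0
s0 | _X[X]XY   read X → write X, move left, go to s0
s0 | _[X]XXY   read X → write X, move left, go to s0
s0 | [_]XXXY   read _ → write X, move right, go to sH
sH | X[X]XXY
The non-blank tape span at halt is XXXXY.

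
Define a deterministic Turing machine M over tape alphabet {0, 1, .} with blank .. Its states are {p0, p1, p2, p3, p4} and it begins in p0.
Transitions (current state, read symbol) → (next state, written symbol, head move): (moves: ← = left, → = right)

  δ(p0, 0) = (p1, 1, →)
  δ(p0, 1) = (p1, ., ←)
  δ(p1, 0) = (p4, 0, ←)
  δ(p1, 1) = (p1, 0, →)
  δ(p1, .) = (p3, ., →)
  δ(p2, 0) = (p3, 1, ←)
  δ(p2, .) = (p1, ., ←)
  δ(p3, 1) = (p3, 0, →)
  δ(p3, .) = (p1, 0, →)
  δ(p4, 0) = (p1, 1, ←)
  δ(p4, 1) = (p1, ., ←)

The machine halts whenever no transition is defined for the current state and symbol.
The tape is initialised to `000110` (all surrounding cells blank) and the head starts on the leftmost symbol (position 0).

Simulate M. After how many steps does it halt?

state=p0 head=0 tape=.[0]00110   (p0,0)→(p1,1,→)
state=p1 head=1 tape=.1[0]0110   (p1,0)→(p4,0,←)
state=p4 head=0 tape=.[1]00110   (p4,1)→(p1,.,←)
state=p1 head=-1 tape=[.].00110   (p1,.)→(p3,.,→)
state=p3 head=0 tape=.[.]00110   (p3,.)→(p1,0,→)
state=p1 head=1 tape=.0[0]0110   (p1,0)→(p4,0,←)
state=p4 head=0 tape=.[0]00110   (p4,0)→(p1,1,←)
state=p1 head=-1 tape=[.]100110   (p1,.)→(p3,.,→)
state=p3 head=0 tape=.[1]00110   (p3,1)→(p3,0,→)
state=p3 head=1 tape=.0[0]0110
M halts after 9 transitions.

9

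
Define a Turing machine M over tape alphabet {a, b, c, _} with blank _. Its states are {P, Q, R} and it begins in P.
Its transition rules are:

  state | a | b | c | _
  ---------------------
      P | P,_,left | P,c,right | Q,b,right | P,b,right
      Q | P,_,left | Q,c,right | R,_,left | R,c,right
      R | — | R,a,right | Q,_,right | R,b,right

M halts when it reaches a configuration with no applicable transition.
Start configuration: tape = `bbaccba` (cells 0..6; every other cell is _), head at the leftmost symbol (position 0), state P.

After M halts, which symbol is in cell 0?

c

state=P head=0 tape=[b]baccba   (P,b)→(P,c,right)
state=P head=1 tape=c[b]accba   (P,b)→(P,c,right)
state=P head=2 tape=cc[a]ccba   (P,a)→(P,_,left)
state=P head=1 tape=c[c]_ccba   (P,c)→(Q,b,right)
state=Q head=2 tape=cb[_]ccba   (Q,_)→(R,c,right)
state=R head=3 tape=cbc[c]cba   (R,c)→(Q,_,right)
state=Q head=4 tape=cbc_[c]ba   (Q,c)→(R,_,left)
state=R head=3 tape=cbc[_]_ba   (R,_)→(R,b,right)
state=R head=4 tape=cbcb[_]ba   (R,_)→(R,b,right)
state=R head=5 tape=cbcbb[b]a   (R,b)→(R,a,right)
state=R head=6 tape=cbcbba[a]
Cell 0 holds c when M halts.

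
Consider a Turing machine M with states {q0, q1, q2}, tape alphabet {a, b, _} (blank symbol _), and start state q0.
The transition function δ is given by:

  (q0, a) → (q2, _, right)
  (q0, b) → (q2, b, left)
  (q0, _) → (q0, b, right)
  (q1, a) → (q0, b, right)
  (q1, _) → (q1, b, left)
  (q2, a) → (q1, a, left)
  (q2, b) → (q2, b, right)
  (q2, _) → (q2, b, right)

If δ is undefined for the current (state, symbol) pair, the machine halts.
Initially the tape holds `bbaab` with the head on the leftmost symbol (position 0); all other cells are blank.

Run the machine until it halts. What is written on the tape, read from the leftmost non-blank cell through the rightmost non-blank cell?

q0 | _[b]baab   read b → write b, move left, go to q2
q2 | [_]bbaab   read _ → write b, move right, go to q2
q2 | b[b]baab   read b → write b, move right, go to q2
q2 | bb[b]aab   read b → write b, move right, go to q2
q2 | bbb[a]ab   read a → write a, move left, go to q1
q1 | bb[b]aab
The non-blank tape span at halt is bbbaab.

bbbaab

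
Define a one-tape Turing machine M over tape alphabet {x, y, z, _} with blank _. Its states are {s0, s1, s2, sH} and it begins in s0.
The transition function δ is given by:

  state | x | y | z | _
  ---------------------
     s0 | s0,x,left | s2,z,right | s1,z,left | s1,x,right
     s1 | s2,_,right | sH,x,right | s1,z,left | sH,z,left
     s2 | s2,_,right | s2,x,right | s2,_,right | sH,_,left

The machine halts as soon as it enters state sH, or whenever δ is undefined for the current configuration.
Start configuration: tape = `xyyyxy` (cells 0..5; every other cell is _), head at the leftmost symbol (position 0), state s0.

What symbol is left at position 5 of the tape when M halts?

x

s0 | _[x]yyyxy_   read x → write x, move left, go to s0
s0 | [_]xyyyxy_   read _ → write x, move right, go to s1
s1 | x[x]yyyxy_   read x → write _, move right, go to s2
s2 | x_[y]yyxy_   read y → write x, move right, go to s2
s2 | x_x[y]yxy_   read y → write x, move right, go to s2
s2 | x_xx[y]xy_   read y → write x, move right, go to s2
s2 | x_xxx[x]y_   read x → write _, move right, go to s2
s2 | x_xxx_[y]_   read y → write x, move right, go to s2
s2 | x_xxx_x[_]   read _ → write _, move left, go to sH
sH | x_xxx_[x]_
Cell 5 holds x when M halts.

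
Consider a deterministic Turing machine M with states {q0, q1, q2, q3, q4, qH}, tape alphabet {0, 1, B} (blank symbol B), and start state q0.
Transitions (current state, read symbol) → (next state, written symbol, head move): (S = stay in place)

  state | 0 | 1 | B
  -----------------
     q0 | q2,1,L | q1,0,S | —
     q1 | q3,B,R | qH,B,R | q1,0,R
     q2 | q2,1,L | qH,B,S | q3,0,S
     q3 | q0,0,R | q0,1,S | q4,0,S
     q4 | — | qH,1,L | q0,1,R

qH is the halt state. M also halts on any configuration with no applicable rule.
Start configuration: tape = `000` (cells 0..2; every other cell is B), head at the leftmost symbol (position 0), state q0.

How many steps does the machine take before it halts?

state=q0 head=0 tape=B[0]00B   (q0,0)→(q2,1,L)
state=q2 head=-1 tape=[B]100B   (q2,B)→(q3,0,S)
state=q3 head=-1 tape=[0]100B   (q3,0)→(q0,0,R)
state=q0 head=0 tape=0[1]00B   (q0,1)→(q1,0,S)
state=q1 head=0 tape=0[0]00B   (q1,0)→(q3,B,R)
state=q3 head=1 tape=0B[0]0B   (q3,0)→(q0,0,R)
state=q0 head=2 tape=0B0[0]B   (q0,0)→(q2,1,L)
state=q2 head=1 tape=0B[0]1B   (q2,0)→(q2,1,L)
state=q2 head=0 tape=0[B]11B   (q2,B)→(q3,0,S)
state=q3 head=0 tape=0[0]11B   (q3,0)→(q0,0,R)
state=q0 head=1 tape=00[1]1B   (q0,1)→(q1,0,S)
state=q1 head=1 tape=00[0]1B   (q1,0)→(q3,B,R)
state=q3 head=2 tape=00B[1]B   (q3,1)→(q0,1,S)
state=q0 head=2 tape=00B[1]B   (q0,1)→(q1,0,S)
state=q1 head=2 tape=00B[0]B   (q1,0)→(q3,B,R)
state=q3 head=3 tape=00BB[B]   (q3,B)→(q4,0,S)
state=q4 head=3 tape=00BB[0]
M halts after 16 transitions.

16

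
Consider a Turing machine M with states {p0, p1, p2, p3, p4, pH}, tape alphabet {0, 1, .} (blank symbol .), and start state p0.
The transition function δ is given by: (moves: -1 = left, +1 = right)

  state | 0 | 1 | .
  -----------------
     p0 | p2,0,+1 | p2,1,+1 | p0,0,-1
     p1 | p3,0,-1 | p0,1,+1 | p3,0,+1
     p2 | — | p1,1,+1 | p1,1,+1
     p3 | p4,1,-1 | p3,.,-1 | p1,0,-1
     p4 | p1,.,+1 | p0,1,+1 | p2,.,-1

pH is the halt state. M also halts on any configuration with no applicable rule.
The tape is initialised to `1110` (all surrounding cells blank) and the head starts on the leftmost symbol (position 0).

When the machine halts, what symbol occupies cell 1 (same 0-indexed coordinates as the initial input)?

.

p0 | ..[1]110...   read 1 → write 1, move +1, go to p2
p2 | ..1[1]10...   read 1 → write 1, move +1, go to p1
p1 | ..11[1]0...   read 1 → write 1, move +1, go to p0
p0 | ..111[0]...   read 0 → write 0, move +1, go to p2
p2 | ..1110[.]..   read . → write 1, move +1, go to p1
p1 | ..11101[.].   read . → write 0, move +1, go to p3
p3 | ..111010[.]   read . → write 0, move -1, go to p1
p1 | ..11101[0]0   read 0 → write 0, move -1, go to p3
p3 | ..1110[1]00   read 1 → write ., move -1, go to p3
p3 | ..111[0].00   read 0 → write 1, move -1, go to p4
p4 | ..11[1]1.00   read 1 → write 1, move +1, go to p0
p0 | ..111[1].00   read 1 → write 1, move +1, go to p2
p2 | ..1111[.]00   read . → write 1, move +1, go to p1
p1 | ..11111[0]0   read 0 → write 0, move -1, go to p3
p3 | ..1111[1]00   read 1 → write ., move -1, go to p3
p3 | ..111[1].00   read 1 → write ., move -1, go to p3
p3 | ..11[1]..00   read 1 → write ., move -1, go to p3
p3 | ..1[1]...00   read 1 → write ., move -1, go to p3
p3 | ..[1]....00   read 1 → write ., move -1, go to p3
p3 | .[.].....00   read . → write 0, move -1, go to p1
p1 | [.]0.....00   read . → write 0, move +1, go to p3
p3 | 0[0].....00   read 0 → write 1, move -1, go to p4
p4 | [0]1.....00   read 0 → write ., move +1, go to p1
p1 | .[1].....00   read 1 → write 1, move +1, go to p0
p0 | .1[.]....00   read . → write 0, move -1, go to p0
p0 | .[1]0....00   read 1 → write 1, move +1, go to p2
p2 | .1[0]....00
Cell 1 holds . when M halts.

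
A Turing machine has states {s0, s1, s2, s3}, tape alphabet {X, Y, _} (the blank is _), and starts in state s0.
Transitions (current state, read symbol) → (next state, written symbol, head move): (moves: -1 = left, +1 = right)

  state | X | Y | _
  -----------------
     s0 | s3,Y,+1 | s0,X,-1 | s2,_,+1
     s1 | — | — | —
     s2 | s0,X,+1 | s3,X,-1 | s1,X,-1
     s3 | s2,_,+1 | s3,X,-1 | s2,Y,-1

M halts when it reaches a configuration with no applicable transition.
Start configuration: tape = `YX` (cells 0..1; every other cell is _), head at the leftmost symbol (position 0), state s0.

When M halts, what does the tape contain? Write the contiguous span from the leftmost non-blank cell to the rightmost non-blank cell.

state=s0 head=0 tape=_[Y]X__   (s0,Y)→(s0,X,-1)
state=s0 head=-1 tape=[_]XX__   (s0,_)→(s2,_,+1)
state=s2 head=0 tape=_[X]X__   (s2,X)→(s0,X,+1)
state=s0 head=1 tape=_X[X]__   (s0,X)→(s3,Y,+1)
state=s3 head=2 tape=_XY[_]_   (s3,_)→(s2,Y,-1)
state=s2 head=1 tape=_X[Y]Y_   (s2,Y)→(s3,X,-1)
state=s3 head=0 tape=_[X]XY_   (s3,X)→(s2,_,+1)
state=s2 head=1 tape=__[X]Y_   (s2,X)→(s0,X,+1)
state=s0 head=2 tape=__X[Y]_   (s0,Y)→(s0,X,-1)
state=s0 head=1 tape=__[X]X_   (s0,X)→(s3,Y,+1)
state=s3 head=2 tape=__Y[X]_   (s3,X)→(s2,_,+1)
state=s2 head=3 tape=__Y_[_]   (s2,_)→(s1,X,-1)
state=s1 head=2 tape=__Y[_]X
The non-blank tape span at halt is Y_X.

Y_X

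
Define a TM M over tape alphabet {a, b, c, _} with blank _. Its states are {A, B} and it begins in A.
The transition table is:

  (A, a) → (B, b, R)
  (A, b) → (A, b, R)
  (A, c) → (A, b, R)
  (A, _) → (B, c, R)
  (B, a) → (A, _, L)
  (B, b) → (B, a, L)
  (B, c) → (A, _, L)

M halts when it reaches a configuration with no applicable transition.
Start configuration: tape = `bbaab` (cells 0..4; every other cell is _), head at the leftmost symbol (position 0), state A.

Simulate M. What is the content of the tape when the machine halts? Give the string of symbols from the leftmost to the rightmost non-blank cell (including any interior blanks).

state=A head=0 tape=[b]baab_   (A,b)→(A,b,R)
state=A head=1 tape=b[b]aab_   (A,b)→(A,b,R)
state=A head=2 tape=bb[a]ab_   (A,a)→(B,b,R)
state=B head=3 tape=bbb[a]b_   (B,a)→(A,_,L)
state=A head=2 tape=bb[b]_b_   (A,b)→(A,b,R)
state=A head=3 tape=bbb[_]b_   (A,_)→(B,c,R)
state=B head=4 tape=bbbc[b]_   (B,b)→(B,a,L)
state=B head=3 tape=bbb[c]a_   (B,c)→(A,_,L)
state=A head=2 tape=bb[b]_a_   (A,b)→(A,b,R)
state=A head=3 tape=bbb[_]a_   (A,_)→(B,c,R)
state=B head=4 tape=bbbc[a]_   (B,a)→(A,_,L)
state=A head=3 tape=bbb[c]__   (A,c)→(A,b,R)
state=A head=4 tape=bbbb[_]_   (A,_)→(B,c,R)
state=B head=5 tape=bbbbc[_]
The non-blank tape span at halt is bbbbc.

bbbbc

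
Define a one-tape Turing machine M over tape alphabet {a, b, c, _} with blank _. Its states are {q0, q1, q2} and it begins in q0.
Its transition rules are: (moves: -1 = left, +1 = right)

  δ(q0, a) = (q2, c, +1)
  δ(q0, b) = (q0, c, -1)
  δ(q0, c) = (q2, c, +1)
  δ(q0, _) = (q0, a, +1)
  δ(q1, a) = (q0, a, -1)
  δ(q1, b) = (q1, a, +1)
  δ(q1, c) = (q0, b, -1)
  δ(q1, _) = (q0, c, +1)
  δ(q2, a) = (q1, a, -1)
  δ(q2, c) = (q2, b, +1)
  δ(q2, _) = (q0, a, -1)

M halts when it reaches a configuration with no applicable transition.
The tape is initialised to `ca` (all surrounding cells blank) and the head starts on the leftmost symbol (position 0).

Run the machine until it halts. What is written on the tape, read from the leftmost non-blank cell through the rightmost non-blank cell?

state=q0 head=0 tape=_[c]a   (q0,c)→(q2,c,+1)
state=q2 head=1 tape=_c[a]   (q2,a)→(q1,a,-1)
state=q1 head=0 tape=_[c]a   (q1,c)→(q0,b,-1)
state=q0 head=-1 tape=[_]ba   (q0,_)→(q0,a,+1)
state=q0 head=0 tape=a[b]a   (q0,b)→(q0,c,-1)
state=q0 head=-1 tape=[a]ca   (q0,a)→(q2,c,+1)
state=q2 head=0 tape=c[c]a   (q2,c)→(q2,b,+1)
state=q2 head=1 tape=cb[a]   (q2,a)→(q1,a,-1)
state=q1 head=0 tape=c[b]a   (q1,b)→(q1,a,+1)
state=q1 head=1 tape=ca[a]   (q1,a)→(q0,a,-1)
state=q0 head=0 tape=c[a]a   (q0,a)→(q2,c,+1)
state=q2 head=1 tape=cc[a]   (q2,a)→(q1,a,-1)
state=q1 head=0 tape=c[c]a   (q1,c)→(q0,b,-1)
state=q0 head=-1 tape=[c]ba   (q0,c)→(q2,c,+1)
state=q2 head=0 tape=c[b]a
The non-blank tape span at halt is cba.

cba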